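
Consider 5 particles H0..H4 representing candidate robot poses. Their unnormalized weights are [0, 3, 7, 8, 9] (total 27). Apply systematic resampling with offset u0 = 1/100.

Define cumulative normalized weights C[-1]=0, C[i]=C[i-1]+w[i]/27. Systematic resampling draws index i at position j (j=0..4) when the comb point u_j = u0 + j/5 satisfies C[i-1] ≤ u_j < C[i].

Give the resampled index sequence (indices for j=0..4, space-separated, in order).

1 2 3 3 4

C = [0, 1/9, 10/27, 2/3, 1]
j=0: u_0=1/100 ∈ [0, 1/9) → index 1
j=1: u_1=21/100 ∈ [1/9, 10/27) → index 2
j=2: u_2=41/100 ∈ [10/27, 2/3) → index 3
j=3: u_3=61/100 ∈ [10/27, 2/3) → index 3
j=4: u_4=81/100 ∈ [2/3, 1) → index 4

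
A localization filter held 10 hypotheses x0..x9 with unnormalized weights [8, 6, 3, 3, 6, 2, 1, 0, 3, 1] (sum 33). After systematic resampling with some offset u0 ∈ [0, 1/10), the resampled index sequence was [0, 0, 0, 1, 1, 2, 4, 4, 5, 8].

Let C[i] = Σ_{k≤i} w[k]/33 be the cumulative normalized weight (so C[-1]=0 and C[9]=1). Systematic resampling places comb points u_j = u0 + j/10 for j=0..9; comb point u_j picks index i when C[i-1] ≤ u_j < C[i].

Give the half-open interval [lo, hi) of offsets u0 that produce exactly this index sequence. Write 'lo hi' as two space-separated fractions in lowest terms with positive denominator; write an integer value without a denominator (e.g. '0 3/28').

C = [8/33, 14/33, 17/33, 20/33, 26/33, 28/33, 29/33, 29/33, 32/33, 1]
j=0 picked index 0: u0 ∈ [0, 8/33)
j=1 picked index 0: u0 ∈ [-1/10, 47/330)
j=2 picked index 0: u0 ∈ [-1/5, 7/165)
j=3 picked index 1: u0 ∈ [-19/330, 41/330)
j=4 picked index 1: u0 ∈ [-26/165, 4/165)
j=5 picked index 2: u0 ∈ [-5/66, 1/66)
j=6 picked index 4: u0 ∈ [1/165, 31/165)
j=7 picked index 4: u0 ∈ [-31/330, 29/330)
j=8 picked index 5: u0 ∈ [-2/165, 8/165)
j=9 picked index 8: u0 ∈ [-7/330, 23/330)
intersection: [1/165, 1/66)

1/165 1/66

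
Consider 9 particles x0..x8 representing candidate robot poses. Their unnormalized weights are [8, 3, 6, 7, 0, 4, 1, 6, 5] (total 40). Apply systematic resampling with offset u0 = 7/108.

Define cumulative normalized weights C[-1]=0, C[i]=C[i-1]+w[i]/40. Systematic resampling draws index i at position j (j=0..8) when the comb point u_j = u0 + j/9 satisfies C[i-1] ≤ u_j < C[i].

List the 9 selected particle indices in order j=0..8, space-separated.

0 0 2 2 3 5 7 7 8

C = [1/5, 11/40, 17/40, 3/5, 3/5, 7/10, 29/40, 7/8, 1]
j=0: u_0=7/108 ∈ [0, 1/5) → index 0
j=1: u_1=19/108 ∈ [0, 1/5) → index 0
j=2: u_2=31/108 ∈ [11/40, 17/40) → index 2
j=3: u_3=43/108 ∈ [11/40, 17/40) → index 2
j=4: u_4=55/108 ∈ [17/40, 3/5) → index 3
j=5: u_5=67/108 ∈ [3/5, 7/10) → index 5
j=6: u_6=79/108 ∈ [29/40, 7/8) → index 7
j=7: u_7=91/108 ∈ [29/40, 7/8) → index 7
j=8: u_8=103/108 ∈ [7/8, 1) → index 8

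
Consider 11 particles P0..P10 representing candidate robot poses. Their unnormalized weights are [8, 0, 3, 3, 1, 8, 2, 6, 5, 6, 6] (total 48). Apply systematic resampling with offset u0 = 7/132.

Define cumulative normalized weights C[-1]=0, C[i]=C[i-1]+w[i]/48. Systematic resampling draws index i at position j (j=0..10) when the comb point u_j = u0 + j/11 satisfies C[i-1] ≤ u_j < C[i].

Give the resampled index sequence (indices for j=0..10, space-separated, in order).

0 0 3 5 5 6 7 8 9 9 10

C = [1/6, 1/6, 11/48, 7/24, 5/16, 23/48, 25/48, 31/48, 3/4, 7/8, 1]
j=0: u_0=7/132 ∈ [0, 1/6) → index 0
j=1: u_1=19/132 ∈ [0, 1/6) → index 0
j=2: u_2=31/132 ∈ [11/48, 7/24) → index 3
j=3: u_3=43/132 ∈ [5/16, 23/48) → index 5
j=4: u_4=5/12 ∈ [5/16, 23/48) → index 5
j=5: u_5=67/132 ∈ [23/48, 25/48) → index 6
j=6: u_6=79/132 ∈ [25/48, 31/48) → index 7
j=7: u_7=91/132 ∈ [31/48, 3/4) → index 8
j=8: u_8=103/132 ∈ [3/4, 7/8) → index 9
j=9: u_9=115/132 ∈ [3/4, 7/8) → index 9
j=10: u_10=127/132 ∈ [7/8, 1) → index 10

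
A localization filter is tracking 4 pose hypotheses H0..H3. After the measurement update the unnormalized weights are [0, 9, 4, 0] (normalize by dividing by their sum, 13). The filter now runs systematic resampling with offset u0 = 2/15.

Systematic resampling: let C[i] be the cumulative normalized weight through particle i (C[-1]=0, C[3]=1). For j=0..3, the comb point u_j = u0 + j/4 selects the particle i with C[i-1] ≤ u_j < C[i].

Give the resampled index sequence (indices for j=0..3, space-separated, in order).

1 1 1 2

C = [0, 9/13, 1, 1]
j=0: u_0=2/15 ∈ [0, 9/13) → index 1
j=1: u_1=23/60 ∈ [0, 9/13) → index 1
j=2: u_2=19/30 ∈ [0, 9/13) → index 1
j=3: u_3=53/60 ∈ [9/13, 1) → index 2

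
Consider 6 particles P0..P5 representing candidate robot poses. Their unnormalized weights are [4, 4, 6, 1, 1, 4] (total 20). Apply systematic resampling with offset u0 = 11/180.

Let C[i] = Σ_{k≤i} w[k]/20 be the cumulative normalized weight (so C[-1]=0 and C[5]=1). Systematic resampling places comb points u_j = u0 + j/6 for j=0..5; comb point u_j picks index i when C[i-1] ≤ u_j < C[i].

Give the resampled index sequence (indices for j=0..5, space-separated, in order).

0 1 1 2 3 5

C = [1/5, 2/5, 7/10, 3/4, 4/5, 1]
j=0: u_0=11/180 ∈ [0, 1/5) → index 0
j=1: u_1=41/180 ∈ [1/5, 2/5) → index 1
j=2: u_2=71/180 ∈ [1/5, 2/5) → index 1
j=3: u_3=101/180 ∈ [2/5, 7/10) → index 2
j=4: u_4=131/180 ∈ [7/10, 3/4) → index 3
j=5: u_5=161/180 ∈ [4/5, 1) → index 5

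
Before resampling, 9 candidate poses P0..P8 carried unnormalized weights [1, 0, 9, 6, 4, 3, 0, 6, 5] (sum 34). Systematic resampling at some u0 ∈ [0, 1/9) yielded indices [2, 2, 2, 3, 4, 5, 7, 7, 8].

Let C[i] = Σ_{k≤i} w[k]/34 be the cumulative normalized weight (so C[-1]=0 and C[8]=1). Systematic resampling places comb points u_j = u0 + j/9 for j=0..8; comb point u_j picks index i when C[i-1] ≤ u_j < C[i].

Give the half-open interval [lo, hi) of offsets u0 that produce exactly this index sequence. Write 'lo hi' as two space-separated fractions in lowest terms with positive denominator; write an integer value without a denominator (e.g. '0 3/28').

C = [1/34, 1/34, 5/17, 8/17, 10/17, 23/34, 23/34, 29/34, 1]
j=0 picked index 2: u0 ∈ [1/34, 5/17)
j=1 picked index 2: u0 ∈ [-25/306, 28/153)
j=2 picked index 2: u0 ∈ [-59/306, 11/153)
j=3 picked index 3: u0 ∈ [-2/51, 7/51)
j=4 picked index 4: u0 ∈ [4/153, 22/153)
j=5 picked index 5: u0 ∈ [5/153, 37/306)
j=6 picked index 7: u0 ∈ [1/102, 19/102)
j=7 picked index 7: u0 ∈ [-31/306, 23/306)
j=8 picked index 8: u0 ∈ [-11/306, 1/9)
intersection: [5/153, 11/153)

5/153 11/153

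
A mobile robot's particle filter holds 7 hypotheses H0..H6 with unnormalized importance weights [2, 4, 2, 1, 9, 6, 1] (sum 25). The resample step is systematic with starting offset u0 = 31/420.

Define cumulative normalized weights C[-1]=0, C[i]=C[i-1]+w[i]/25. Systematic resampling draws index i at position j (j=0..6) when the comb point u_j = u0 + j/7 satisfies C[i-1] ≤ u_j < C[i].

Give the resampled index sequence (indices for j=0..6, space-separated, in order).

0 1 3 4 4 5 5

C = [2/25, 6/25, 8/25, 9/25, 18/25, 24/25, 1]
j=0: u_0=31/420 ∈ [0, 2/25) → index 0
j=1: u_1=13/60 ∈ [2/25, 6/25) → index 1
j=2: u_2=151/420 ∈ [8/25, 9/25) → index 3
j=3: u_3=211/420 ∈ [9/25, 18/25) → index 4
j=4: u_4=271/420 ∈ [9/25, 18/25) → index 4
j=5: u_5=331/420 ∈ [18/25, 24/25) → index 5
j=6: u_6=391/420 ∈ [18/25, 24/25) → index 5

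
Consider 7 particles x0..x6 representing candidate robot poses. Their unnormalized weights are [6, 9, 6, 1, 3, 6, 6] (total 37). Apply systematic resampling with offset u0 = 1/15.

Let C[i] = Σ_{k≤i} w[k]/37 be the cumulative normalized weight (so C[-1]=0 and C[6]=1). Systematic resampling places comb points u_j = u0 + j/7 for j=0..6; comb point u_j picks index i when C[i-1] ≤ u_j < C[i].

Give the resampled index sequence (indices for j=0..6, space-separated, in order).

0 1 1 2 4 5 6

C = [6/37, 15/37, 21/37, 22/37, 25/37, 31/37, 1]
j=0: u_0=1/15 ∈ [0, 6/37) → index 0
j=1: u_1=22/105 ∈ [6/37, 15/37) → index 1
j=2: u_2=37/105 ∈ [6/37, 15/37) → index 1
j=3: u_3=52/105 ∈ [15/37, 21/37) → index 2
j=4: u_4=67/105 ∈ [22/37, 25/37) → index 4
j=5: u_5=82/105 ∈ [25/37, 31/37) → index 5
j=6: u_6=97/105 ∈ [31/37, 1) → index 6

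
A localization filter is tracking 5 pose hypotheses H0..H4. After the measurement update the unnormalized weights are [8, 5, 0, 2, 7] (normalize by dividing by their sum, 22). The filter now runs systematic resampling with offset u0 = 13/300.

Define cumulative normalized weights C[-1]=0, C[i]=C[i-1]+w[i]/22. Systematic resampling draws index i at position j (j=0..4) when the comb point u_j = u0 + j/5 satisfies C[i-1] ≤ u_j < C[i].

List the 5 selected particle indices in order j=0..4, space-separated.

C = [4/11, 13/22, 13/22, 15/22, 1]
j=0: u_0=13/300 ∈ [0, 4/11) → index 0
j=1: u_1=73/300 ∈ [0, 4/11) → index 0
j=2: u_2=133/300 ∈ [4/11, 13/22) → index 1
j=3: u_3=193/300 ∈ [13/22, 15/22) → index 3
j=4: u_4=253/300 ∈ [15/22, 1) → index 4

0 0 1 3 4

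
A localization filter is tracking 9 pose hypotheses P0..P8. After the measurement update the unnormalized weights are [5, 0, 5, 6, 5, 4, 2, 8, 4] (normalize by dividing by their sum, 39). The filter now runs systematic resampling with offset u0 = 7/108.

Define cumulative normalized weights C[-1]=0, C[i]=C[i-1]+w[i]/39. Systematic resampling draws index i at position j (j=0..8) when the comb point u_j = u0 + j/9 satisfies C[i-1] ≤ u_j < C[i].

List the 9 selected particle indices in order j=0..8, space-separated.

C = [5/39, 5/39, 10/39, 16/39, 7/13, 25/39, 9/13, 35/39, 1]
j=0: u_0=7/108 ∈ [0, 5/39) → index 0
j=1: u_1=19/108 ∈ [5/39, 10/39) → index 2
j=2: u_2=31/108 ∈ [10/39, 16/39) → index 3
j=3: u_3=43/108 ∈ [10/39, 16/39) → index 3
j=4: u_4=55/108 ∈ [16/39, 7/13) → index 4
j=5: u_5=67/108 ∈ [7/13, 25/39) → index 5
j=6: u_6=79/108 ∈ [9/13, 35/39) → index 7
j=7: u_7=91/108 ∈ [9/13, 35/39) → index 7
j=8: u_8=103/108 ∈ [35/39, 1) → index 8

0 2 3 3 4 5 7 7 8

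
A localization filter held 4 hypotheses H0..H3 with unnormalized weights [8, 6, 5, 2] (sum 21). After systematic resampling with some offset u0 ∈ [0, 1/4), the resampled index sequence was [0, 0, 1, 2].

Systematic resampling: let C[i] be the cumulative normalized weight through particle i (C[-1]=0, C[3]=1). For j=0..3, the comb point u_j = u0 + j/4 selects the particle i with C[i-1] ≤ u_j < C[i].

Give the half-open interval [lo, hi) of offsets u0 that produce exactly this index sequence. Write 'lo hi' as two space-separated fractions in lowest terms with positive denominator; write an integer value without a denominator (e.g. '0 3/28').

0 11/84

C = [8/21, 2/3, 19/21, 1]
j=0 picked index 0: u0 ∈ [0, 8/21)
j=1 picked index 0: u0 ∈ [-1/4, 11/84)
j=2 picked index 1: u0 ∈ [-5/42, 1/6)
j=3 picked index 2: u0 ∈ [-1/12, 13/84)
intersection: [0, 11/84)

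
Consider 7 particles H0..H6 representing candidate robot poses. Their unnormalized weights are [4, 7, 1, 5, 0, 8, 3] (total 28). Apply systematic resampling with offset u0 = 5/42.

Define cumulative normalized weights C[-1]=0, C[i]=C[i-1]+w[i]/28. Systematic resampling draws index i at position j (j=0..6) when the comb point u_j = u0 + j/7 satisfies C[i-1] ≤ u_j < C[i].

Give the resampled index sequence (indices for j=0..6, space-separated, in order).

0 1 2 3 5 5 6

C = [1/7, 11/28, 3/7, 17/28, 17/28, 25/28, 1]
j=0: u_0=5/42 ∈ [0, 1/7) → index 0
j=1: u_1=11/42 ∈ [1/7, 11/28) → index 1
j=2: u_2=17/42 ∈ [11/28, 3/7) → index 2
j=3: u_3=23/42 ∈ [3/7, 17/28) → index 3
j=4: u_4=29/42 ∈ [17/28, 25/28) → index 5
j=5: u_5=5/6 ∈ [17/28, 25/28) → index 5
j=6: u_6=41/42 ∈ [25/28, 1) → index 6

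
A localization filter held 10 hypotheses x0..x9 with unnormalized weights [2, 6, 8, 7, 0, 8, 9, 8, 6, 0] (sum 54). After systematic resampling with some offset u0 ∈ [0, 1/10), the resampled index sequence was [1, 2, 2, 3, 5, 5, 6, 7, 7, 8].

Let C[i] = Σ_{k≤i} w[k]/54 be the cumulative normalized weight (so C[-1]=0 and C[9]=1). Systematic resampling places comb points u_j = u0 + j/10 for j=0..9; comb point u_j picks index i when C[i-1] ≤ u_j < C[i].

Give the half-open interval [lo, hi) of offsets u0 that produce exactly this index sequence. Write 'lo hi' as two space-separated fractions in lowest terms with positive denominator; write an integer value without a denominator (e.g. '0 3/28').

C = [1/27, 4/27, 8/27, 23/54, 23/54, 31/54, 20/27, 8/9, 1, 1]
j=0 picked index 1: u0 ∈ [1/27, 4/27)
j=1 picked index 2: u0 ∈ [13/270, 53/270)
j=2 picked index 2: u0 ∈ [-7/135, 13/135)
j=3 picked index 3: u0 ∈ [-1/270, 17/135)
j=4 picked index 5: u0 ∈ [7/270, 47/270)
j=5 picked index 5: u0 ∈ [-2/27, 2/27)
j=6 picked index 6: u0 ∈ [-7/270, 19/135)
j=7 picked index 7: u0 ∈ [11/270, 17/90)
j=8 picked index 7: u0 ∈ [-8/135, 4/45)
j=9 picked index 8: u0 ∈ [-1/90, 1/10)
intersection: [13/270, 2/27)

13/270 2/27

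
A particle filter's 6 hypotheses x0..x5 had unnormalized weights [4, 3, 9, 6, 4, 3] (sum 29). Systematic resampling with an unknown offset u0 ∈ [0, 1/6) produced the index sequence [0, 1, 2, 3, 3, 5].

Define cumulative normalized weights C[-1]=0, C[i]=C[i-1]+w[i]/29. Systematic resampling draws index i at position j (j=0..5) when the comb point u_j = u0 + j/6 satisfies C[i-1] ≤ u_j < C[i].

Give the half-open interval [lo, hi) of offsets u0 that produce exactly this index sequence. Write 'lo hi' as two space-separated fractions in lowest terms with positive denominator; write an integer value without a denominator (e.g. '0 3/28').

C = [4/29, 7/29, 16/29, 22/29, 26/29, 1]
j=0 picked index 0: u0 ∈ [0, 4/29)
j=1 picked index 1: u0 ∈ [-5/174, 13/174)
j=2 picked index 2: u0 ∈ [-8/87, 19/87)
j=3 picked index 3: u0 ∈ [3/58, 15/58)
j=4 picked index 3: u0 ∈ [-10/87, 8/87)
j=5 picked index 5: u0 ∈ [11/174, 1/6)
intersection: [11/174, 13/174)

11/174 13/174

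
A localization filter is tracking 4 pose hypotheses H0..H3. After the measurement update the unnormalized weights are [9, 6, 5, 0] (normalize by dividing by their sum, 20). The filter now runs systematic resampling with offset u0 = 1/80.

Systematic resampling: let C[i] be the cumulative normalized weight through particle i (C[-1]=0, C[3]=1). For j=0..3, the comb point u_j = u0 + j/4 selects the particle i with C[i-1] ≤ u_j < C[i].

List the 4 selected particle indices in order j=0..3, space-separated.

C = [9/20, 3/4, 1, 1]
j=0: u_0=1/80 ∈ [0, 9/20) → index 0
j=1: u_1=21/80 ∈ [0, 9/20) → index 0
j=2: u_2=41/80 ∈ [9/20, 3/4) → index 1
j=3: u_3=61/80 ∈ [3/4, 1) → index 2

0 0 1 2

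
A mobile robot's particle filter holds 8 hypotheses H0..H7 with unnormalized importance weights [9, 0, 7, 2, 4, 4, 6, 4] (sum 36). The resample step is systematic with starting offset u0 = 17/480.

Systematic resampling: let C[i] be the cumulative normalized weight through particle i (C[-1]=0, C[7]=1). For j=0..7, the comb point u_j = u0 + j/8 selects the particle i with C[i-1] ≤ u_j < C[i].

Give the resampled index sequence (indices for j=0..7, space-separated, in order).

0 0 2 2 4 5 6 7

C = [1/4, 1/4, 4/9, 1/2, 11/18, 13/18, 8/9, 1]
j=0: u_0=17/480 ∈ [0, 1/4) → index 0
j=1: u_1=77/480 ∈ [0, 1/4) → index 0
j=2: u_2=137/480 ∈ [1/4, 4/9) → index 2
j=3: u_3=197/480 ∈ [1/4, 4/9) → index 2
j=4: u_4=257/480 ∈ [1/2, 11/18) → index 4
j=5: u_5=317/480 ∈ [11/18, 13/18) → index 5
j=6: u_6=377/480 ∈ [13/18, 8/9) → index 6
j=7: u_7=437/480 ∈ [8/9, 1) → index 7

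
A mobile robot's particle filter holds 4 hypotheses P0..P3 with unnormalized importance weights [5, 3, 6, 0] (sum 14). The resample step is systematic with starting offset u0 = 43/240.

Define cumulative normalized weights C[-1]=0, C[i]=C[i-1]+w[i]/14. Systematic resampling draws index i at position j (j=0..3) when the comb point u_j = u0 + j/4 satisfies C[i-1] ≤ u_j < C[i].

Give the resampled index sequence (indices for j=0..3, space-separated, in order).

0 1 2 2

C = [5/14, 4/7, 1, 1]
j=0: u_0=43/240 ∈ [0, 5/14) → index 0
j=1: u_1=103/240 ∈ [5/14, 4/7) → index 1
j=2: u_2=163/240 ∈ [4/7, 1) → index 2
j=3: u_3=223/240 ∈ [4/7, 1) → index 2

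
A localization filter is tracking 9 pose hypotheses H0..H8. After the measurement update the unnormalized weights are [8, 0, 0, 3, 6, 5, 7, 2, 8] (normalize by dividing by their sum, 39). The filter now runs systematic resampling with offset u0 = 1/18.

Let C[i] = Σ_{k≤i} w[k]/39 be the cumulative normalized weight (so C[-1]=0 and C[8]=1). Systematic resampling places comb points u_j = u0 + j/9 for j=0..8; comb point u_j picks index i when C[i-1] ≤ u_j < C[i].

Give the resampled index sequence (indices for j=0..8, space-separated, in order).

0 0 3 4 5 6 6 8 8

C = [8/39, 8/39, 8/39, 11/39, 17/39, 22/39, 29/39, 31/39, 1]
j=0: u_0=1/18 ∈ [0, 8/39) → index 0
j=1: u_1=1/6 ∈ [0, 8/39) → index 0
j=2: u_2=5/18 ∈ [8/39, 11/39) → index 3
j=3: u_3=7/18 ∈ [11/39, 17/39) → index 4
j=4: u_4=1/2 ∈ [17/39, 22/39) → index 5
j=5: u_5=11/18 ∈ [22/39, 29/39) → index 6
j=6: u_6=13/18 ∈ [22/39, 29/39) → index 6
j=7: u_7=5/6 ∈ [31/39, 1) → index 8
j=8: u_8=17/18 ∈ [31/39, 1) → index 8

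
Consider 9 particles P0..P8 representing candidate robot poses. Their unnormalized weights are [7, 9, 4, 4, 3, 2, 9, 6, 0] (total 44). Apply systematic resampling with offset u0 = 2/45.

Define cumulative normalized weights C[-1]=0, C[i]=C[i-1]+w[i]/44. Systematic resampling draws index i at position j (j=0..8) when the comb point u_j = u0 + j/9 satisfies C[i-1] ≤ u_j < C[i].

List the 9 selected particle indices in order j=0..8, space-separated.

C = [7/44, 4/11, 5/11, 6/11, 27/44, 29/44, 19/22, 1, 1]
j=0: u_0=2/45 ∈ [0, 7/44) → index 0
j=1: u_1=7/45 ∈ [0, 7/44) → index 0
j=2: u_2=4/15 ∈ [7/44, 4/11) → index 1
j=3: u_3=17/45 ∈ [4/11, 5/11) → index 2
j=4: u_4=22/45 ∈ [5/11, 6/11) → index 3
j=5: u_5=3/5 ∈ [6/11, 27/44) → index 4
j=6: u_6=32/45 ∈ [29/44, 19/22) → index 6
j=7: u_7=37/45 ∈ [29/44, 19/22) → index 6
j=8: u_8=14/15 ∈ [19/22, 1) → index 7

0 0 1 2 3 4 6 6 7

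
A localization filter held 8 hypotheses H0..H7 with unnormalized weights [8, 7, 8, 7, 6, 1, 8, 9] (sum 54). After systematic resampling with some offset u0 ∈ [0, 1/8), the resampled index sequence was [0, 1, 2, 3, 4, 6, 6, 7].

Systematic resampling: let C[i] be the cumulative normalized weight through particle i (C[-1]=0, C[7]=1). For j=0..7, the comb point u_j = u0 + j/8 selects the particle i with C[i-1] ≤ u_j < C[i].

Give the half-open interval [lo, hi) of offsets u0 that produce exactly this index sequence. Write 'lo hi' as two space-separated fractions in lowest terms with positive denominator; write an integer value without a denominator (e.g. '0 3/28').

C = [4/27, 5/18, 23/54, 5/9, 2/3, 37/54, 5/6, 1]
j=0 picked index 0: u0 ∈ [0, 4/27)
j=1 picked index 1: u0 ∈ [5/216, 11/72)
j=2 picked index 2: u0 ∈ [1/36, 19/108)
j=3 picked index 3: u0 ∈ [11/216, 13/72)
j=4 picked index 4: u0 ∈ [1/18, 1/6)
j=5 picked index 6: u0 ∈ [13/216, 5/24)
j=6 picked index 6: u0 ∈ [-7/108, 1/12)
j=7 picked index 7: u0 ∈ [-1/24, 1/8)
intersection: [13/216, 1/12)

13/216 1/12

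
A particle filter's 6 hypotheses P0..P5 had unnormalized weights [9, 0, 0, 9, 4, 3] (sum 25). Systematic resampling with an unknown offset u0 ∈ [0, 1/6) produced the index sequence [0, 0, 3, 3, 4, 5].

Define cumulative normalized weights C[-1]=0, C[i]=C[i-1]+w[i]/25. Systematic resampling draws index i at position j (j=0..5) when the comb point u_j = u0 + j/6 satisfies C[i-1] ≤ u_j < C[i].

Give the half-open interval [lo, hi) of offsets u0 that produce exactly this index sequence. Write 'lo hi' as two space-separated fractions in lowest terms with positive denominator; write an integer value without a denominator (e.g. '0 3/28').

C = [9/25, 9/25, 9/25, 18/25, 22/25, 1]
j=0 picked index 0: u0 ∈ [0, 9/25)
j=1 picked index 0: u0 ∈ [-1/6, 29/150)
j=2 picked index 3: u0 ∈ [2/75, 29/75)
j=3 picked index 3: u0 ∈ [-7/50, 11/50)
j=4 picked index 4: u0 ∈ [4/75, 16/75)
j=5 picked index 5: u0 ∈ [7/150, 1/6)
intersection: [4/75, 1/6)

4/75 1/6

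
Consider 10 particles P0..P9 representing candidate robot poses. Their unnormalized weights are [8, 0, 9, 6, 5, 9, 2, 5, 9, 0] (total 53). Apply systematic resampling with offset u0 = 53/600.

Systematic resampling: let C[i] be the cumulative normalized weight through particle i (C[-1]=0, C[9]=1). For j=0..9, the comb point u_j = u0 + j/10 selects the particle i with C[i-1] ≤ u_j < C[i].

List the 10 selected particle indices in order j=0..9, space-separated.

0 2 2 3 4 5 5 7 8 8

C = [8/53, 8/53, 17/53, 23/53, 28/53, 37/53, 39/53, 44/53, 1, 1]
j=0: u_0=53/600 ∈ [0, 8/53) → index 0
j=1: u_1=113/600 ∈ [8/53, 17/53) → index 2
j=2: u_2=173/600 ∈ [8/53, 17/53) → index 2
j=3: u_3=233/600 ∈ [17/53, 23/53) → index 3
j=4: u_4=293/600 ∈ [23/53, 28/53) → index 4
j=5: u_5=353/600 ∈ [28/53, 37/53) → index 5
j=6: u_6=413/600 ∈ [28/53, 37/53) → index 5
j=7: u_7=473/600 ∈ [39/53, 44/53) → index 7
j=8: u_8=533/600 ∈ [44/53, 1) → index 8
j=9: u_9=593/600 ∈ [44/53, 1) → index 8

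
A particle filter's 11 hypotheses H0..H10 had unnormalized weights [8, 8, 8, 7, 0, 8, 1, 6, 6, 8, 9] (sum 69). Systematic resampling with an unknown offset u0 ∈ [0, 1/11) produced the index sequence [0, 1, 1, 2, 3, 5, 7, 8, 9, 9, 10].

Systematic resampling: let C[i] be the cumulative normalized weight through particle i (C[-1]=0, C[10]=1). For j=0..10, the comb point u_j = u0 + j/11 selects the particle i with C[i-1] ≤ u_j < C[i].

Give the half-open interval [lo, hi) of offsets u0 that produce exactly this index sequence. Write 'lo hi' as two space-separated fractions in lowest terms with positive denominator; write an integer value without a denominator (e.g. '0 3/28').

26/759 38/759

C = [8/69, 16/69, 8/23, 31/69, 31/69, 13/23, 40/69, 2/3, 52/69, 20/23, 1]
j=0 picked index 0: u0 ∈ [0, 8/69)
j=1 picked index 1: u0 ∈ [19/759, 107/759)
j=2 picked index 1: u0 ∈ [-50/759, 38/759)
j=3 picked index 2: u0 ∈ [-31/759, 19/253)
j=4 picked index 3: u0 ∈ [-4/253, 65/759)
j=5 picked index 5: u0 ∈ [-4/759, 28/253)
j=6 picked index 7: u0 ∈ [26/759, 4/33)
j=7 picked index 8: u0 ∈ [1/33, 89/759)
j=8 picked index 9: u0 ∈ [20/759, 36/253)
j=9 picked index 9: u0 ∈ [-49/759, 13/253)
j=10 picked index 10: u0 ∈ [-10/253, 1/11)
intersection: [26/759, 38/759)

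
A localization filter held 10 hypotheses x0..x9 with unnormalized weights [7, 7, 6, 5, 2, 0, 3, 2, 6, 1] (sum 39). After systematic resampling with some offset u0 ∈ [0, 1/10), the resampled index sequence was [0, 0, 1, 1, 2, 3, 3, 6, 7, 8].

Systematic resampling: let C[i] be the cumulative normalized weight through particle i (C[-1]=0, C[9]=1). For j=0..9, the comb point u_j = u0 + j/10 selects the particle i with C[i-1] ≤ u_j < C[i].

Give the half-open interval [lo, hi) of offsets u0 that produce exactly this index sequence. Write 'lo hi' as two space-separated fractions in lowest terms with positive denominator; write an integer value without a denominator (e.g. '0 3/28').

C = [7/39, 14/39, 20/39, 25/39, 9/13, 9/13, 10/13, 32/39, 38/39, 1]
j=0 picked index 0: u0 ∈ [0, 7/39)
j=1 picked index 0: u0 ∈ [-1/10, 31/390)
j=2 picked index 1: u0 ∈ [-4/195, 31/195)
j=3 picked index 1: u0 ∈ [-47/390, 23/390)
j=4 picked index 2: u0 ∈ [-8/195, 22/195)
j=5 picked index 3: u0 ∈ [1/78, 11/78)
j=6 picked index 3: u0 ∈ [-17/195, 8/195)
j=7 picked index 6: u0 ∈ [-1/130, 9/130)
j=8 picked index 7: u0 ∈ [-2/65, 4/195)
j=9 picked index 8: u0 ∈ [-31/390, 29/390)
intersection: [1/78, 4/195)

1/78 4/195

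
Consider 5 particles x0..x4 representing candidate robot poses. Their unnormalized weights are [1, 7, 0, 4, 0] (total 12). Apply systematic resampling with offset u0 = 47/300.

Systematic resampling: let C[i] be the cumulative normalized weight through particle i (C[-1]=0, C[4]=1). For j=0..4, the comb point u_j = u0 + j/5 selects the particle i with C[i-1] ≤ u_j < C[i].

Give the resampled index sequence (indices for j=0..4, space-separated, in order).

C = [1/12, 2/3, 2/3, 1, 1]
j=0: u_0=47/300 ∈ [1/12, 2/3) → index 1
j=1: u_1=107/300 ∈ [1/12, 2/3) → index 1
j=2: u_2=167/300 ∈ [1/12, 2/3) → index 1
j=3: u_3=227/300 ∈ [2/3, 1) → index 3
j=4: u_4=287/300 ∈ [2/3, 1) → index 3

1 1 1 3 3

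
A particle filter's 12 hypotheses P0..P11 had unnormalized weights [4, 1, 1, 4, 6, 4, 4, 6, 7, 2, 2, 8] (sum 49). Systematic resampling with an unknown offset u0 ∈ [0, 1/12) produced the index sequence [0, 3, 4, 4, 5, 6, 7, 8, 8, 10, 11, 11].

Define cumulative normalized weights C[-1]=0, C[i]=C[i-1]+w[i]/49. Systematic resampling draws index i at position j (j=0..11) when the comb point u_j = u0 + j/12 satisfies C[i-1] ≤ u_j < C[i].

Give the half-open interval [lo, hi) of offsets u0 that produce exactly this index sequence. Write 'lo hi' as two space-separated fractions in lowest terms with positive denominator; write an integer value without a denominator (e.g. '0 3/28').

9/196 43/588

C = [4/49, 5/49, 6/49, 10/49, 16/49, 20/49, 24/49, 30/49, 37/49, 39/49, 41/49, 1]
j=0 picked index 0: u0 ∈ [0, 4/49)
j=1 picked index 3: u0 ∈ [23/588, 71/588)
j=2 picked index 4: u0 ∈ [11/294, 47/294)
j=3 picked index 4: u0 ∈ [-9/196, 15/196)
j=4 picked index 5: u0 ∈ [-1/147, 11/147)
j=5 picked index 6: u0 ∈ [-5/588, 43/588)
j=6 picked index 7: u0 ∈ [-1/98, 11/98)
j=7 picked index 8: u0 ∈ [17/588, 101/588)
j=8 picked index 8: u0 ∈ [-8/147, 13/147)
j=9 picked index 10: u0 ∈ [9/196, 17/196)
j=10 picked index 11: u0 ∈ [1/294, 1/6)
j=11 picked index 11: u0 ∈ [-47/588, 1/12)
intersection: [9/196, 43/588)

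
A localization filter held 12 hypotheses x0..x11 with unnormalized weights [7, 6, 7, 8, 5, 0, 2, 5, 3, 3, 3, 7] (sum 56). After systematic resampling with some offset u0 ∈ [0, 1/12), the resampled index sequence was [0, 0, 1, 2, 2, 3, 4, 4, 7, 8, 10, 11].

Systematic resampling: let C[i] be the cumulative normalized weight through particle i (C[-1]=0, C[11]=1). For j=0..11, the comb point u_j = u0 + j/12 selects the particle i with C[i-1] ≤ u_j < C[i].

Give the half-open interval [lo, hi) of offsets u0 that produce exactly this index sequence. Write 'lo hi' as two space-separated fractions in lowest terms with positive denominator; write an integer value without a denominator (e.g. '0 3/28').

0 1/168

C = [1/8, 13/56, 5/14, 1/2, 33/56, 33/56, 5/8, 5/7, 43/56, 23/28, 7/8, 1]
j=0 picked index 0: u0 ∈ [0, 1/8)
j=1 picked index 0: u0 ∈ [-1/12, 1/24)
j=2 picked index 1: u0 ∈ [-1/24, 11/168)
j=3 picked index 2: u0 ∈ [-1/56, 3/28)
j=4 picked index 2: u0 ∈ [-17/168, 1/42)
j=5 picked index 3: u0 ∈ [-5/84, 1/12)
j=6 picked index 4: u0 ∈ [0, 5/56)
j=7 picked index 4: u0 ∈ [-1/12, 1/168)
j=8 picked index 7: u0 ∈ [-1/24, 1/21)
j=9 picked index 8: u0 ∈ [-1/28, 1/56)
j=10 picked index 10: u0 ∈ [-1/84, 1/24)
j=11 picked index 11: u0 ∈ [-1/24, 1/12)
intersection: [0, 1/168)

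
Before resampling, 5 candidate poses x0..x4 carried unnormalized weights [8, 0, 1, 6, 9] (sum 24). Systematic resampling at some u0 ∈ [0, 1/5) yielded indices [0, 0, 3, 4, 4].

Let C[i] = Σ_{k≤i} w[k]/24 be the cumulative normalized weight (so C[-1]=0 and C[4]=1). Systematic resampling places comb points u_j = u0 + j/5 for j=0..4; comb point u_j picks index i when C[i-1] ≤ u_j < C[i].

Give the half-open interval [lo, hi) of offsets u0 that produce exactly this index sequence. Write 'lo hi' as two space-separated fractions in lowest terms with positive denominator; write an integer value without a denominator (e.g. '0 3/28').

C = [1/3, 1/3, 3/8, 5/8, 1]
j=0 picked index 0: u0 ∈ [0, 1/3)
j=1 picked index 0: u0 ∈ [-1/5, 2/15)
j=2 picked index 3: u0 ∈ [-1/40, 9/40)
j=3 picked index 4: u0 ∈ [1/40, 2/5)
j=4 picked index 4: u0 ∈ [-7/40, 1/5)
intersection: [1/40, 2/15)

1/40 2/15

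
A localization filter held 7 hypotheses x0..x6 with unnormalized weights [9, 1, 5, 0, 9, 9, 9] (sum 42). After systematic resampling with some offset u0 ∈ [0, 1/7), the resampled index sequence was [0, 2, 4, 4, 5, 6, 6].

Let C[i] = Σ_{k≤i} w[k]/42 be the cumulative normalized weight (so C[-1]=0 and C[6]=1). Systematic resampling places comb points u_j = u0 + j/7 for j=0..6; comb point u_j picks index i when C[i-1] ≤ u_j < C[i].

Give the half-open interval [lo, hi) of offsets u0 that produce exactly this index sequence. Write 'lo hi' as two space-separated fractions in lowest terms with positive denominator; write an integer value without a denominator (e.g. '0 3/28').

2/21 1/7

C = [3/14, 5/21, 5/14, 5/14, 4/7, 11/14, 1]
j=0 picked index 0: u0 ∈ [0, 3/14)
j=1 picked index 2: u0 ∈ [2/21, 3/14)
j=2 picked index 4: u0 ∈ [1/14, 2/7)
j=3 picked index 4: u0 ∈ [-1/14, 1/7)
j=4 picked index 5: u0 ∈ [0, 3/14)
j=5 picked index 6: u0 ∈ [1/14, 2/7)
j=6 picked index 6: u0 ∈ [-1/14, 1/7)
intersection: [2/21, 1/7)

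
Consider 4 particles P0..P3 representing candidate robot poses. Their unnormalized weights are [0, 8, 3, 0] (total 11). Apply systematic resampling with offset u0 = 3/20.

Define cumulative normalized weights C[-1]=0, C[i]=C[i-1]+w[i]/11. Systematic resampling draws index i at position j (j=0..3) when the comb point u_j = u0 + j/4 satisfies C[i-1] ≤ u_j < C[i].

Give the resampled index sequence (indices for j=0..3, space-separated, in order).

1 1 1 2

C = [0, 8/11, 1, 1]
j=0: u_0=3/20 ∈ [0, 8/11) → index 1
j=1: u_1=2/5 ∈ [0, 8/11) → index 1
j=2: u_2=13/20 ∈ [0, 8/11) → index 1
j=3: u_3=9/10 ∈ [8/11, 1) → index 2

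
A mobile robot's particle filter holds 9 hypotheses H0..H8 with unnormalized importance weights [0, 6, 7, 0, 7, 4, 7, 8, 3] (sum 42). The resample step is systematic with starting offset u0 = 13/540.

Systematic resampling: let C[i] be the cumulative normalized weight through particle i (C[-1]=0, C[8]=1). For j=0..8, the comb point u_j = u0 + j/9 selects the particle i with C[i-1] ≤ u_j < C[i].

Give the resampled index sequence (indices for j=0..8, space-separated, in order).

C = [0, 1/7, 13/42, 13/42, 10/21, 4/7, 31/42, 13/14, 1]
j=0: u_0=13/540 ∈ [0, 1/7) → index 1
j=1: u_1=73/540 ∈ [0, 1/7) → index 1
j=2: u_2=133/540 ∈ [1/7, 13/42) → index 2
j=3: u_3=193/540 ∈ [13/42, 10/21) → index 4
j=4: u_4=253/540 ∈ [13/42, 10/21) → index 4
j=5: u_5=313/540 ∈ [4/7, 31/42) → index 6
j=6: u_6=373/540 ∈ [4/7, 31/42) → index 6
j=7: u_7=433/540 ∈ [31/42, 13/14) → index 7
j=8: u_8=493/540 ∈ [31/42, 13/14) → index 7

1 1 2 4 4 6 6 7 7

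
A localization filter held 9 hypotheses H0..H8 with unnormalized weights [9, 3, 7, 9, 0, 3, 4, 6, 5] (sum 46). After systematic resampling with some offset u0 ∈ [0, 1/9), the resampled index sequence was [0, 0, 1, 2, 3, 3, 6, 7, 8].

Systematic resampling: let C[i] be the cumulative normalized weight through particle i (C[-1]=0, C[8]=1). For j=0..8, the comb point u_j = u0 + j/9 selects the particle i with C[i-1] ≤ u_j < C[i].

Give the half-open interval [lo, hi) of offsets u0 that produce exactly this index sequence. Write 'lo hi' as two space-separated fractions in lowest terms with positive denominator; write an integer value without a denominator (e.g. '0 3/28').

1/138 8/207

C = [9/46, 6/23, 19/46, 14/23, 14/23, 31/46, 35/46, 41/46, 1]
j=0 picked index 0: u0 ∈ [0, 9/46)
j=1 picked index 0: u0 ∈ [-1/9, 35/414)
j=2 picked index 1: u0 ∈ [-11/414, 8/207)
j=3 picked index 2: u0 ∈ [-5/69, 11/138)
j=4 picked index 3: u0 ∈ [-13/414, 34/207)
j=5 picked index 3: u0 ∈ [-59/414, 11/207)
j=6 picked index 6: u0 ∈ [1/138, 13/138)
j=7 picked index 7: u0 ∈ [-7/414, 47/414)
j=8 picked index 8: u0 ∈ [1/414, 1/9)
intersection: [1/138, 8/207)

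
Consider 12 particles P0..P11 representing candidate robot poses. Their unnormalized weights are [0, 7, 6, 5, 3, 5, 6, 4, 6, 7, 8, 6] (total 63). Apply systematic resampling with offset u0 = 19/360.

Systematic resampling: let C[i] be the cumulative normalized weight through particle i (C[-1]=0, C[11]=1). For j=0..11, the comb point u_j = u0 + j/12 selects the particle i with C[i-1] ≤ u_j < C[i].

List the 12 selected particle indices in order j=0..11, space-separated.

1 2 3 4 5 6 7 8 9 10 10 11

C = [0, 1/9, 13/63, 2/7, 1/3, 26/63, 32/63, 4/7, 2/3, 7/9, 19/21, 1]
j=0: u_0=19/360 ∈ [0, 1/9) → index 1
j=1: u_1=49/360 ∈ [1/9, 13/63) → index 2
j=2: u_2=79/360 ∈ [13/63, 2/7) → index 3
j=3: u_3=109/360 ∈ [2/7, 1/3) → index 4
j=4: u_4=139/360 ∈ [1/3, 26/63) → index 5
j=5: u_5=169/360 ∈ [26/63, 32/63) → index 6
j=6: u_6=199/360 ∈ [32/63, 4/7) → index 7
j=7: u_7=229/360 ∈ [4/7, 2/3) → index 8
j=8: u_8=259/360 ∈ [2/3, 7/9) → index 9
j=9: u_9=289/360 ∈ [7/9, 19/21) → index 10
j=10: u_10=319/360 ∈ [7/9, 19/21) → index 10
j=11: u_11=349/360 ∈ [19/21, 1) → index 11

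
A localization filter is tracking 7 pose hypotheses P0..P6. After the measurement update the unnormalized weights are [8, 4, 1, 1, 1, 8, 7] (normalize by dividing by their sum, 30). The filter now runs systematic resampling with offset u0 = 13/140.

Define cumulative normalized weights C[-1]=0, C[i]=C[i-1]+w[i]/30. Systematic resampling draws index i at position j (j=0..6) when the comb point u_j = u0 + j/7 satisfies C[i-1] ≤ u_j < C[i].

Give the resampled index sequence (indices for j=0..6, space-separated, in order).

C = [4/15, 2/5, 13/30, 7/15, 1/2, 23/30, 1]
j=0: u_0=13/140 ∈ [0, 4/15) → index 0
j=1: u_1=33/140 ∈ [0, 4/15) → index 0
j=2: u_2=53/140 ∈ [4/15, 2/5) → index 1
j=3: u_3=73/140 ∈ [1/2, 23/30) → index 5
j=4: u_4=93/140 ∈ [1/2, 23/30) → index 5
j=5: u_5=113/140 ∈ [23/30, 1) → index 6
j=6: u_6=19/20 ∈ [23/30, 1) → index 6

0 0 1 5 5 6 6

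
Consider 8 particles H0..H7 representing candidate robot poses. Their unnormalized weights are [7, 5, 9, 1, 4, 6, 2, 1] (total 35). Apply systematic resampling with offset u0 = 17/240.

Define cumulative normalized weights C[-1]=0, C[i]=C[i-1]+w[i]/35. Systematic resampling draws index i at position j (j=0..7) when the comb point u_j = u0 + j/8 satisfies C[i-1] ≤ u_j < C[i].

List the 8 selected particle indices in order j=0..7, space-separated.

C = [1/5, 12/35, 3/5, 22/35, 26/35, 32/35, 34/35, 1]
j=0: u_0=17/240 ∈ [0, 1/5) → index 0
j=1: u_1=47/240 ∈ [0, 1/5) → index 0
j=2: u_2=77/240 ∈ [1/5, 12/35) → index 1
j=3: u_3=107/240 ∈ [12/35, 3/5) → index 2
j=4: u_4=137/240 ∈ [12/35, 3/5) → index 2
j=5: u_5=167/240 ∈ [22/35, 26/35) → index 4
j=6: u_6=197/240 ∈ [26/35, 32/35) → index 5
j=7: u_7=227/240 ∈ [32/35, 34/35) → index 6

0 0 1 2 2 4 5 6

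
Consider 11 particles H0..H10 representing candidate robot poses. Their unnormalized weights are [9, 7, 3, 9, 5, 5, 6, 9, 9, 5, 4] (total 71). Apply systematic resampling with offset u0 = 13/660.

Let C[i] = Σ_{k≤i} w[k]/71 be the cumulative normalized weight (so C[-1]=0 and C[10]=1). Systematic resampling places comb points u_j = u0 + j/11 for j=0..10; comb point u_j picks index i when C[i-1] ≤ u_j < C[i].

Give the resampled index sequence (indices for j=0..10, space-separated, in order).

C = [9/71, 16/71, 19/71, 28/71, 33/71, 38/71, 44/71, 53/71, 62/71, 67/71, 1]
j=0: u_0=13/660 ∈ [0, 9/71) → index 0
j=1: u_1=73/660 ∈ [0, 9/71) → index 0
j=2: u_2=133/660 ∈ [9/71, 16/71) → index 1
j=3: u_3=193/660 ∈ [19/71, 28/71) → index 3
j=4: u_4=23/60 ∈ [19/71, 28/71) → index 3
j=5: u_5=313/660 ∈ [33/71, 38/71) → index 5
j=6: u_6=373/660 ∈ [38/71, 44/71) → index 6
j=7: u_7=433/660 ∈ [44/71, 53/71) → index 7
j=8: u_8=493/660 ∈ [53/71, 62/71) → index 8
j=9: u_9=553/660 ∈ [53/71, 62/71) → index 8
j=10: u_10=613/660 ∈ [62/71, 67/71) → index 9

0 0 1 3 3 5 6 7 8 8 9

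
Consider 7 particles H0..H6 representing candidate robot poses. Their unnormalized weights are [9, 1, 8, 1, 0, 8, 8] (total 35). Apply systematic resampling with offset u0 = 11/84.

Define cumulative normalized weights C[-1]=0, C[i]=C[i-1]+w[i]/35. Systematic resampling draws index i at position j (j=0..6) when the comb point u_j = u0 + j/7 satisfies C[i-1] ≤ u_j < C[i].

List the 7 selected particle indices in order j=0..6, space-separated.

C = [9/35, 2/7, 18/35, 19/35, 19/35, 27/35, 1]
j=0: u_0=11/84 ∈ [0, 9/35) → index 0
j=1: u_1=23/84 ∈ [9/35, 2/7) → index 1
j=2: u_2=5/12 ∈ [2/7, 18/35) → index 2
j=3: u_3=47/84 ∈ [19/35, 27/35) → index 5
j=4: u_4=59/84 ∈ [19/35, 27/35) → index 5
j=5: u_5=71/84 ∈ [27/35, 1) → index 6
j=6: u_6=83/84 ∈ [27/35, 1) → index 6

0 1 2 5 5 6 6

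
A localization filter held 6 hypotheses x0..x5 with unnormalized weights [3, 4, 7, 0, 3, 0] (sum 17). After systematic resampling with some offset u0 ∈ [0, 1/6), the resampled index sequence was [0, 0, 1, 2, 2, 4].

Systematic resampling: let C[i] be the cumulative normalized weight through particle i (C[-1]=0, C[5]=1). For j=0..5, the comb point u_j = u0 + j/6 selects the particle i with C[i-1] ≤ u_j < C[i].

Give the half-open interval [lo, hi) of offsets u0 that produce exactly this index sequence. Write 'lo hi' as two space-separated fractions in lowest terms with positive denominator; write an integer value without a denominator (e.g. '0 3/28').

0 1/102

C = [3/17, 7/17, 14/17, 14/17, 1, 1]
j=0 picked index 0: u0 ∈ [0, 3/17)
j=1 picked index 0: u0 ∈ [-1/6, 1/102)
j=2 picked index 1: u0 ∈ [-8/51, 4/51)
j=3 picked index 2: u0 ∈ [-3/34, 11/34)
j=4 picked index 2: u0 ∈ [-13/51, 8/51)
j=5 picked index 4: u0 ∈ [-1/102, 1/6)
intersection: [0, 1/102)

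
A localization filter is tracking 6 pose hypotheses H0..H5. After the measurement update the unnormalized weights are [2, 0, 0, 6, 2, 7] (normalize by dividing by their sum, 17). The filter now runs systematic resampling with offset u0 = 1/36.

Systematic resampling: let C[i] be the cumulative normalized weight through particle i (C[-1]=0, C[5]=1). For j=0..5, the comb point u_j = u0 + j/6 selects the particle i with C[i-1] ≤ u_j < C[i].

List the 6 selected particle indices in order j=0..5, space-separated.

0 3 3 4 5 5

C = [2/17, 2/17, 2/17, 8/17, 10/17, 1]
j=0: u_0=1/36 ∈ [0, 2/17) → index 0
j=1: u_1=7/36 ∈ [2/17, 8/17) → index 3
j=2: u_2=13/36 ∈ [2/17, 8/17) → index 3
j=3: u_3=19/36 ∈ [8/17, 10/17) → index 4
j=4: u_4=25/36 ∈ [10/17, 1) → index 5
j=5: u_5=31/36 ∈ [10/17, 1) → index 5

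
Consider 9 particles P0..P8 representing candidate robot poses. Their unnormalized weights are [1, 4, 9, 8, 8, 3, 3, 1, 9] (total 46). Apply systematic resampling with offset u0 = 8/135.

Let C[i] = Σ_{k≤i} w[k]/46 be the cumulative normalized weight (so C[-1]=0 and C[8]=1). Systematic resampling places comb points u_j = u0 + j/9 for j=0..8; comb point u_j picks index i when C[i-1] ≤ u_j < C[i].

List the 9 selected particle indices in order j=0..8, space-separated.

1 2 2 3 4 4 6 8 8

C = [1/46, 5/46, 7/23, 11/23, 15/23, 33/46, 18/23, 37/46, 1]
j=0: u_0=8/135 ∈ [1/46, 5/46) → index 1
j=1: u_1=23/135 ∈ [5/46, 7/23) → index 2
j=2: u_2=38/135 ∈ [5/46, 7/23) → index 2
j=3: u_3=53/135 ∈ [7/23, 11/23) → index 3
j=4: u_4=68/135 ∈ [11/23, 15/23) → index 4
j=5: u_5=83/135 ∈ [11/23, 15/23) → index 4
j=6: u_6=98/135 ∈ [33/46, 18/23) → index 6
j=7: u_7=113/135 ∈ [37/46, 1) → index 8
j=8: u_8=128/135 ∈ [37/46, 1) → index 8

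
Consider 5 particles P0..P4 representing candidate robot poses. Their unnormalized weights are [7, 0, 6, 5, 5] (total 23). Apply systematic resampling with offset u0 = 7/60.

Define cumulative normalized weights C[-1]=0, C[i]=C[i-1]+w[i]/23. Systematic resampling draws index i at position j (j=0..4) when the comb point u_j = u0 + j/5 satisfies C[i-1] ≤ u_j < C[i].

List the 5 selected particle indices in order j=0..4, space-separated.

0 2 2 3 4

C = [7/23, 7/23, 13/23, 18/23, 1]
j=0: u_0=7/60 ∈ [0, 7/23) → index 0
j=1: u_1=19/60 ∈ [7/23, 13/23) → index 2
j=2: u_2=31/60 ∈ [7/23, 13/23) → index 2
j=3: u_3=43/60 ∈ [13/23, 18/23) → index 3
j=4: u_4=11/12 ∈ [18/23, 1) → index 4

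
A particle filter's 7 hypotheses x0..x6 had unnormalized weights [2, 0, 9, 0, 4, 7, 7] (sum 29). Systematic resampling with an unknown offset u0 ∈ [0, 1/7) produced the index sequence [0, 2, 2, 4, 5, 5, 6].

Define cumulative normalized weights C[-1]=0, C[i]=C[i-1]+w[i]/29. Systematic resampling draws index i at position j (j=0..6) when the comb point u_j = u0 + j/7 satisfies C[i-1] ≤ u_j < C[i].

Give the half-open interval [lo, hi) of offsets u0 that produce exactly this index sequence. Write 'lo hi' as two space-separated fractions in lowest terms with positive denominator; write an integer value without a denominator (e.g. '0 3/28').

C = [2/29, 2/29, 11/29, 11/29, 15/29, 22/29, 1]
j=0 picked index 0: u0 ∈ [0, 2/29)
j=1 picked index 2: u0 ∈ [-15/203, 48/203)
j=2 picked index 2: u0 ∈ [-44/203, 19/203)
j=3 picked index 4: u0 ∈ [-10/203, 18/203)
j=4 picked index 5: u0 ∈ [-11/203, 38/203)
j=5 picked index 5: u0 ∈ [-40/203, 9/203)
j=6 picked index 6: u0 ∈ [-20/203, 1/7)
intersection: [0, 9/203)

0 9/203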